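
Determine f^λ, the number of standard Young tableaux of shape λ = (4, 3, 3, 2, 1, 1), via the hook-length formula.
# SYT of shape (4, 3, 3, 2, 1, 1) = 50050

Hook-length formula: f^λ = n! / Π hook(c), product over all cells c of the Young diagram. For λ = (4, 3, 3, 2, 1, 1), n = 14 boxes. Hook lengths by row (left-to-right, top-to-bottom): [9, 6, 4, 1]; [7, 4, 2]; [6, 3, 1]; [4, 1]; [2]; [1]. Product of hooks = 1741824. So f^λ = 14! / 1741824 = 87178291200 / 1741824 = 50050.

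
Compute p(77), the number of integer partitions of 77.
p(77) = 10619863

Compute p(n) via the recurrence p(n, m) = p(n, m−1) + p(n−m, m), where p(n, m) counts partitions of n with all parts ≤ m and p(n) = p(n, n). The base cases are p(0, m) = 1 and p(n, 0) = 0 for n > 0. Filling the table yields p(77) = 10619863. (Euler's pentagonal recurrence is an alternative.)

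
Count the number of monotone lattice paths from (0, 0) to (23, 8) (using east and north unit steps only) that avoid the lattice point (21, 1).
Number of paths = 7887933

Total paths from (0, 0) to (23, 8): C(31, 23) = 7888725. Paths through (21, 1): (paths (0, 0) → (21, 1)) × (paths (21, 1) → (23, 8)) = C(22, 21) · C(9, 2) = 22 · 36 = 792. Avoidance count = 7888725 − 792 = 7887933.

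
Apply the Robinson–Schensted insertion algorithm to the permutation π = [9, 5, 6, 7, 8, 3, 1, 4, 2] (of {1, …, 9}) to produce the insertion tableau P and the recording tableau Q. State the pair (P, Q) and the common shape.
P = [1, 2, 7, 8] / [3, 4] / [5, 6] / [9];  Q = [1, 3, 4, 5] / [2, 8] / [6, 9] / [7];  common shape = (4, 2, 2, 1)

Row-insert the values π_1, π_2, … into P one at a time, bumping the leftmost entry strictly greater than the inserted value down to the next row. The recording tableau Q records, in position (i, j), the step at which that cell was added to P.
  Insert 9 (step 1): P = [9];  Q = [1]
  Insert 5 (step 2): P = [5] / [9];  Q = [1] / [2]
  Insert 6 (step 3): P = [5, 6] / [9];  Q = [1, 3] / [2]
  Insert 7 (step 4): P = [5, 6, 7] / [9];  Q = [1, 3, 4] / [2]
  Insert 8 (step 5): P = [5, 6, 7, 8] / [9];  Q = [1, 3, 4, 5] / [2]
  Insert 3 (step 6): P = [3, 6, 7, 8] / [5] / [9];  Q = [1, 3, 4, 5] / [2] / [6]
  Insert 1 (step 7): P = [1, 6, 7, 8] / [3] / [5] / [9];  Q = [1, 3, 4, 5] / [2] / [6] / [7]
  Insert 4 (step 8): P = [1, 4, 7, 8] / [3, 6] / [5] / [9];  Q = [1, 3, 4, 5] / [2, 8] / [6] / [7]
  Insert 2 (step 9): P = [1, 2, 7, 8] / [3, 4] / [5, 6] / [9];  Q = [1, 3, 4, 5] / [2, 8] / [6, 9] / [7]
Final shape: (4, 2, 2, 1).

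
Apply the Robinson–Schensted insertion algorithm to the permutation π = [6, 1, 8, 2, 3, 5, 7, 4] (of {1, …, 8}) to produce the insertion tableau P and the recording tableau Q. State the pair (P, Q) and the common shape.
P = [1, 2, 3, 4, 7] / [5, 8] / [6];  Q = [1, 3, 5, 6, 7] / [2, 4] / [8];  common shape = (5, 2, 1)

Row-insert the values π_1, π_2, … into P one at a time, bumping the leftmost entry strictly greater than the inserted value down to the next row. The recording tableau Q records, in position (i, j), the step at which that cell was added to P.
  Insert 6 (step 1): P = [6];  Q = [1]
  Insert 1 (step 2): P = [1] / [6];  Q = [1] / [2]
  Insert 8 (step 3): P = [1, 8] / [6];  Q = [1, 3] / [2]
  Insert 2 (step 4): P = [1, 2] / [6, 8];  Q = [1, 3] / [2, 4]
  Insert 3 (step 5): P = [1, 2, 3] / [6, 8];  Q = [1, 3, 5] / [2, 4]
  Insert 5 (step 6): P = [1, 2, 3, 5] / [6, 8];  Q = [1, 3, 5, 6] / [2, 4]
  Insert 7 (step 7): P = [1, 2, 3, 5, 7] / [6, 8];  Q = [1, 3, 5, 6, 7] / [2, 4]
  Insert 4 (step 8): P = [1, 2, 3, 4, 7] / [5, 8] / [6];  Q = [1, 3, 5, 6, 7] / [2, 4] / [8]
Final shape: (5, 2, 1).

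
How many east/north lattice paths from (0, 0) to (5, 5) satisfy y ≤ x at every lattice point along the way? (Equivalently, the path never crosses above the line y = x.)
Number of paths = 42

By the reflection principle (André's argument), the number of monotone paths to (5, 5) with n ≤ m that never go above y = x is C(10, 5) − C(10, 6) = 252 − 210 = 42.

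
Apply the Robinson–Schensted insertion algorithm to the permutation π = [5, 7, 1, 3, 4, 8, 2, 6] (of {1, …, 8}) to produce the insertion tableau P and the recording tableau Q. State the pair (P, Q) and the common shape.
P = [1, 2, 4, 6] / [3, 7, 8] / [5];  Q = [1, 2, 5, 6] / [3, 4, 8] / [7];  common shape = (4, 3, 1)

Row-insert the values π_1, π_2, … into P one at a time, bumping the leftmost entry strictly greater than the inserted value down to the next row. The recording tableau Q records, in position (i, j), the step at which that cell was added to P.
  Insert 5 (step 1): P = [5];  Q = [1]
  Insert 7 (step 2): P = [5, 7];  Q = [1, 2]
  Insert 1 (step 3): P = [1, 7] / [5];  Q = [1, 2] / [3]
  Insert 3 (step 4): P = [1, 3] / [5, 7];  Q = [1, 2] / [3, 4]
  Insert 4 (step 5): P = [1, 3, 4] / [5, 7];  Q = [1, 2, 5] / [3, 4]
  Insert 8 (step 6): P = [1, 3, 4, 8] / [5, 7];  Q = [1, 2, 5, 6] / [3, 4]
  Insert 2 (step 7): P = [1, 2, 4, 8] / [3, 7] / [5];  Q = [1, 2, 5, 6] / [3, 4] / [7]
  Insert 6 (step 8): P = [1, 2, 4, 6] / [3, 7, 8] / [5];  Q = [1, 2, 5, 6] / [3, 4, 8] / [7]
Final shape: (4, 3, 1).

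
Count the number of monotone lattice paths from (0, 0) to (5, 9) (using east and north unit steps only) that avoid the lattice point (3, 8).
Number of paths = 1507

Total paths from (0, 0) to (5, 9): C(14, 5) = 2002. Paths through (3, 8): (paths (0, 0) → (3, 8)) × (paths (3, 8) → (5, 9)) = C(11, 3) · C(3, 2) = 165 · 3 = 495. Avoidance count = 2002 − 495 = 1507.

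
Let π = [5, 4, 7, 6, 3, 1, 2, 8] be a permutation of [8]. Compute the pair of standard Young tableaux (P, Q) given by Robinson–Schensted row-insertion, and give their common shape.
P = [1, 2, 8] / [3, 6] / [4, 7] / [5];  Q = [1, 3, 8] / [2, 4] / [5, 7] / [6];  common shape = (3, 2, 2, 1)

Row-insert the values π_1, π_2, … into P one at a time, bumping the leftmost entry strictly greater than the inserted value down to the next row. The recording tableau Q records, in position (i, j), the step at which that cell was added to P.
  Insert 5 (step 1): P = [5];  Q = [1]
  Insert 4 (step 2): P = [4] / [5];  Q = [1] / [2]
  Insert 7 (step 3): P = [4, 7] / [5];  Q = [1, 3] / [2]
  Insert 6 (step 4): P = [4, 6] / [5, 7];  Q = [1, 3] / [2, 4]
  Insert 3 (step 5): P = [3, 6] / [4, 7] / [5];  Q = [1, 3] / [2, 4] / [5]
  Insert 1 (step 6): P = [1, 6] / [3, 7] / [4] / [5];  Q = [1, 3] / [2, 4] / [5] / [6]
  Insert 2 (step 7): P = [1, 2] / [3, 6] / [4, 7] / [5];  Q = [1, 3] / [2, 4] / [5, 7] / [6]
  Insert 8 (step 8): P = [1, 2, 8] / [3, 6] / [4, 7] / [5];  Q = [1, 3, 8] / [2, 4] / [5, 7] / [6]
Final shape: (3, 2, 2, 1).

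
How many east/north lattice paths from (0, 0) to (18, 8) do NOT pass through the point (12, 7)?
Number of paths = 1209559

Total paths from (0, 0) to (18, 8): C(26, 18) = 1562275. Paths through (12, 7): (paths (0, 0) → (12, 7)) × (paths (12, 7) → (18, 8)) = C(19, 12) · C(7, 6) = 50388 · 7 = 352716. Avoidance count = 1562275 − 352716 = 1209559.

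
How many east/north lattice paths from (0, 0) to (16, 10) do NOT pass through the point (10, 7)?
Number of paths = 3678103

Total paths from (0, 0) to (16, 10): C(26, 16) = 5311735. Paths through (10, 7): (paths (0, 0) → (10, 7)) × (paths (10, 7) → (16, 10)) = C(17, 10) · C(9, 6) = 19448 · 84 = 1633632. Avoidance count = 5311735 − 1633632 = 3678103.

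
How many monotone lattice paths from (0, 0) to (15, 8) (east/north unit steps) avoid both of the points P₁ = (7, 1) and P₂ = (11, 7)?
Number of paths = 288114

Inclusion–exclusion. Total paths: C(23, 15) = 490314. Through P₁: C(8, 7)·C(15, 8) = 51480. Through P₂: C(18, 11)·C(5, 4) = 159120. Since P₁ is strictly southwest of P₂, a monotone path through both must visit P₁ then P₂; paths through both = C(8, 7)·C(10, 4)·C(5, 4) = 8400. Avoid both = 490314 − 51480 − 159120 + 8400 = 288114.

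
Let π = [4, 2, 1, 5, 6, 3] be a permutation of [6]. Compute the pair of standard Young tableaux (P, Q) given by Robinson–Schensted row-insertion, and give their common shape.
P = [1, 3, 6] / [2, 5] / [4];  Q = [1, 4, 5] / [2, 6] / [3];  common shape = (3, 2, 1)

Row-insert the values π_1, π_2, … into P one at a time, bumping the leftmost entry strictly greater than the inserted value down to the next row. The recording tableau Q records, in position (i, j), the step at which that cell was added to P.
  Insert 4 (step 1): P = [4];  Q = [1]
  Insert 2 (step 2): P = [2] / [4];  Q = [1] / [2]
  Insert 1 (step 3): P = [1] / [2] / [4];  Q = [1] / [2] / [3]
  Insert 5 (step 4): P = [1, 5] / [2] / [4];  Q = [1, 4] / [2] / [3]
  Insert 6 (step 5): P = [1, 5, 6] / [2] / [4];  Q = [1, 4, 5] / [2] / [3]
  Insert 3 (step 6): P = [1, 3, 6] / [2, 5] / [4];  Q = [1, 4, 5] / [2, 6] / [3]
Final shape: (3, 2, 1).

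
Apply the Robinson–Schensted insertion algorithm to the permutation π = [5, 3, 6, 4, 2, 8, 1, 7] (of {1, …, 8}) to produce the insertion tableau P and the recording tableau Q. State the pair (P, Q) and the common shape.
P = [1, 4, 7] / [2, 6, 8] / [3] / [5];  Q = [1, 3, 6] / [2, 4, 8] / [5] / [7];  common shape = (3, 3, 1, 1)

Row-insert the values π_1, π_2, … into P one at a time, bumping the leftmost entry strictly greater than the inserted value down to the next row. The recording tableau Q records, in position (i, j), the step at which that cell was added to P.
  Insert 5 (step 1): P = [5];  Q = [1]
  Insert 3 (step 2): P = [3] / [5];  Q = [1] / [2]
  Insert 6 (step 3): P = [3, 6] / [5];  Q = [1, 3] / [2]
  Insert 4 (step 4): P = [3, 4] / [5, 6];  Q = [1, 3] / [2, 4]
  Insert 2 (step 5): P = [2, 4] / [3, 6] / [5];  Q = [1, 3] / [2, 4] / [5]
  Insert 8 (step 6): P = [2, 4, 8] / [3, 6] / [5];  Q = [1, 3, 6] / [2, 4] / [5]
  Insert 1 (step 7): P = [1, 4, 8] / [2, 6] / [3] / [5];  Q = [1, 3, 6] / [2, 4] / [5] / [7]
  Insert 7 (step 8): P = [1, 4, 7] / [2, 6, 8] / [3] / [5];  Q = [1, 3, 6] / [2, 4, 8] / [5] / [7]
Final shape: (3, 3, 1, 1).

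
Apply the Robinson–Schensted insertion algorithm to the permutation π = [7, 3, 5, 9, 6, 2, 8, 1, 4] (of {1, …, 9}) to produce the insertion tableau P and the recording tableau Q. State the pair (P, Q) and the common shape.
P = [1, 4, 6, 8] / [2, 5] / [3, 9] / [7];  Q = [1, 3, 4, 7] / [2, 5] / [6, 9] / [8];  common shape = (4, 2, 2, 1)

Row-insert the values π_1, π_2, … into P one at a time, bumping the leftmost entry strictly greater than the inserted value down to the next row. The recording tableau Q records, in position (i, j), the step at which that cell was added to P.
  Insert 7 (step 1): P = [7];  Q = [1]
  Insert 3 (step 2): P = [3] / [7];  Q = [1] / [2]
  Insert 5 (step 3): P = [3, 5] / [7];  Q = [1, 3] / [2]
  Insert 9 (step 4): P = [3, 5, 9] / [7];  Q = [1, 3, 4] / [2]
  Insert 6 (step 5): P = [3, 5, 6] / [7, 9];  Q = [1, 3, 4] / [2, 5]
  Insert 2 (step 6): P = [2, 5, 6] / [3, 9] / [7];  Q = [1, 3, 4] / [2, 5] / [6]
  Insert 8 (step 7): P = [2, 5, 6, 8] / [3, 9] / [7];  Q = [1, 3, 4, 7] / [2, 5] / [6]
  Insert 1 (step 8): P = [1, 5, 6, 8] / [2, 9] / [3] / [7];  Q = [1, 3, 4, 7] / [2, 5] / [6] / [8]
  Insert 4 (step 9): P = [1, 4, 6, 8] / [2, 5] / [3, 9] / [7];  Q = [1, 3, 4, 7] / [2, 5] / [6, 9] / [8]
Final shape: (4, 2, 2, 1).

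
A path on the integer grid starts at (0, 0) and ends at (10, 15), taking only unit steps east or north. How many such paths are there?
Number of paths = 3268760

A monotone lattice path from (0, 0) to (10, 15) consists of 10 east steps and 15 north steps in some order, so it is determined by which 10 of the 25 steps are east. The count is C(25, 10) = 3268760.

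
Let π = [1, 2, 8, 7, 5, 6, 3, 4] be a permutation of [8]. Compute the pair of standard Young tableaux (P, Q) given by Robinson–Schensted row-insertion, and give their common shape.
P = [1, 2, 3, 4] / [5, 6] / [7] / [8];  Q = [1, 2, 3, 6] / [4, 8] / [5] / [7];  common shape = (4, 2, 1, 1)

Row-insert the values π_1, π_2, … into P one at a time, bumping the leftmost entry strictly greater than the inserted value down to the next row. The recording tableau Q records, in position (i, j), the step at which that cell was added to P.
  Insert 1 (step 1): P = [1];  Q = [1]
  Insert 2 (step 2): P = [1, 2];  Q = [1, 2]
  Insert 8 (step 3): P = [1, 2, 8];  Q = [1, 2, 3]
  Insert 7 (step 4): P = [1, 2, 7] / [8];  Q = [1, 2, 3] / [4]
  Insert 5 (step 5): P = [1, 2, 5] / [7] / [8];  Q = [1, 2, 3] / [4] / [5]
  Insert 6 (step 6): P = [1, 2, 5, 6] / [7] / [8];  Q = [1, 2, 3, 6] / [4] / [5]
  Insert 3 (step 7): P = [1, 2, 3, 6] / [5] / [7] / [8];  Q = [1, 2, 3, 6] / [4] / [5] / [7]
  Insert 4 (step 8): P = [1, 2, 3, 4] / [5, 6] / [7] / [8];  Q = [1, 2, 3, 6] / [4, 8] / [5] / [7]
Final shape: (4, 2, 1, 1).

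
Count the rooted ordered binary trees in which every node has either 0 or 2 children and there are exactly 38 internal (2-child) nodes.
C_38 = 176733862787006701400

These full binary trees are counted by the Catalan number C_n = (1/(n + 1)) · C(2n, n). For n = 38: C_38 = (1/39) · C(76, 38) = 6892620648693261354600/39 = 176733862787006701400.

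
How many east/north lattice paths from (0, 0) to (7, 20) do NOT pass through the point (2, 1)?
Number of paths = 760518

Total paths from (0, 0) to (7, 20): C(27, 7) = 888030. Paths through (2, 1): (paths (0, 0) → (2, 1)) × (paths (2, 1) → (7, 20)) = C(3, 2) · C(24, 5) = 3 · 42504 = 127512. Avoidance count = 888030 − 127512 = 760518.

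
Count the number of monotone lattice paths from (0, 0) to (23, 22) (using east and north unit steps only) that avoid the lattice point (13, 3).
Number of paths = 4105498558200

Total paths from (0, 0) to (23, 22): C(45, 23) = 4116715363800. Paths through (13, 3): (paths (0, 0) → (13, 3)) × (paths (13, 3) → (23, 22)) = C(16, 13) · C(29, 10) = 560 · 20030010 = 11216805600. Avoidance count = 4116715363800 − 11216805600 = 4105498558200.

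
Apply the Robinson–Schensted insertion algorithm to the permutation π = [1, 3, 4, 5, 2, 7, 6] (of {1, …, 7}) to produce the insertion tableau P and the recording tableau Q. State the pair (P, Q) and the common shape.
P = [1, 2, 4, 5, 6] / [3, 7];  Q = [1, 2, 3, 4, 6] / [5, 7];  common shape = (5, 2)

Row-insert the values π_1, π_2, … into P one at a time, bumping the leftmost entry strictly greater than the inserted value down to the next row. The recording tableau Q records, in position (i, j), the step at which that cell was added to P.
  Insert 1 (step 1): P = [1];  Q = [1]
  Insert 3 (step 2): P = [1, 3];  Q = [1, 2]
  Insert 4 (step 3): P = [1, 3, 4];  Q = [1, 2, 3]
  Insert 5 (step 4): P = [1, 3, 4, 5];  Q = [1, 2, 3, 4]
  Insert 2 (step 5): P = [1, 2, 4, 5] / [3];  Q = [1, 2, 3, 4] / [5]
  Insert 7 (step 6): P = [1, 2, 4, 5, 7] / [3];  Q = [1, 2, 3, 4, 6] / [5]
  Insert 6 (step 7): P = [1, 2, 4, 5, 6] / [3, 7];  Q = [1, 2, 3, 4, 6] / [5, 7]
Final shape: (5, 2).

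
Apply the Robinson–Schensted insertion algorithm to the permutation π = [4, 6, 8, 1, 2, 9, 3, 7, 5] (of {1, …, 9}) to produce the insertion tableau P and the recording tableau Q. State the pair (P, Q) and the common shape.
P = [1, 2, 3, 5] / [4, 6, 7, 9] / [8];  Q = [1, 2, 3, 6] / [4, 5, 7, 8] / [9];  common shape = (4, 4, 1)

Row-insert the values π_1, π_2, … into P one at a time, bumping the leftmost entry strictly greater than the inserted value down to the next row. The recording tableau Q records, in position (i, j), the step at which that cell was added to P.
  Insert 4 (step 1): P = [4];  Q = [1]
  Insert 6 (step 2): P = [4, 6];  Q = [1, 2]
  Insert 8 (step 3): P = [4, 6, 8];  Q = [1, 2, 3]
  Insert 1 (step 4): P = [1, 6, 8] / [4];  Q = [1, 2, 3] / [4]
  Insert 2 (step 5): P = [1, 2, 8] / [4, 6];  Q = [1, 2, 3] / [4, 5]
  Insert 9 (step 6): P = [1, 2, 8, 9] / [4, 6];  Q = [1, 2, 3, 6] / [4, 5]
  Insert 3 (step 7): P = [1, 2, 3, 9] / [4, 6, 8];  Q = [1, 2, 3, 6] / [4, 5, 7]
  Insert 7 (step 8): P = [1, 2, 3, 7] / [4, 6, 8, 9];  Q = [1, 2, 3, 6] / [4, 5, 7, 8]
  Insert 5 (step 9): P = [1, 2, 3, 5] / [4, 6, 7, 9] / [8];  Q = [1, 2, 3, 6] / [4, 5, 7, 8] / [9]
Final shape: (4, 4, 1).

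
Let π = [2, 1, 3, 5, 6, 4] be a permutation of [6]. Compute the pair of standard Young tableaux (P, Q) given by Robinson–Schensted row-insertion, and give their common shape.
P = [1, 3, 4, 6] / [2, 5];  Q = [1, 3, 4, 5] / [2, 6];  common shape = (4, 2)

Row-insert the values π_1, π_2, … into P one at a time, bumping the leftmost entry strictly greater than the inserted value down to the next row. The recording tableau Q records, in position (i, j), the step at which that cell was added to P.
  Insert 2 (step 1): P = [2];  Q = [1]
  Insert 1 (step 2): P = [1] / [2];  Q = [1] / [2]
  Insert 3 (step 3): P = [1, 3] / [2];  Q = [1, 3] / [2]
  Insert 5 (step 4): P = [1, 3, 5] / [2];  Q = [1, 3, 4] / [2]
  Insert 6 (step 5): P = [1, 3, 5, 6] / [2];  Q = [1, 3, 4, 5] / [2]
  Insert 4 (step 6): P = [1, 3, 4, 6] / [2, 5];  Q = [1, 3, 4, 5] / [2, 6]
Final shape: (4, 2).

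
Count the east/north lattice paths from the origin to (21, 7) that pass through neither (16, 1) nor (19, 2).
Number of paths = 1173204

Inclusion–exclusion. Total paths: C(28, 21) = 1184040. Through P₁: C(17, 16)·C(11, 5) = 7854. Through P₂: C(21, 19)·C(7, 2) = 4410. Since P₁ is strictly southwest of P₂, a monotone path through both must visit P₁ then P₂; paths through both = C(17, 16)·C(4, 3)·C(7, 2) = 1428. Avoid both = 1184040 − 7854 − 4410 + 1428 = 1173204.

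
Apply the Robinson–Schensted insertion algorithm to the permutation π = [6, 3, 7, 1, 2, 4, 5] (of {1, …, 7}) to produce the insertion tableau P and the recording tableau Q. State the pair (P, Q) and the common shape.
P = [1, 2, 4, 5] / [3, 7] / [6];  Q = [1, 3, 6, 7] / [2, 5] / [4];  common shape = (4, 2, 1)

Row-insert the values π_1, π_2, … into P one at a time, bumping the leftmost entry strictly greater than the inserted value down to the next row. The recording tableau Q records, in position (i, j), the step at which that cell was added to P.
  Insert 6 (step 1): P = [6];  Q = [1]
  Insert 3 (step 2): P = [3] / [6];  Q = [1] / [2]
  Insert 7 (step 3): P = [3, 7] / [6];  Q = [1, 3] / [2]
  Insert 1 (step 4): P = [1, 7] / [3] / [6];  Q = [1, 3] / [2] / [4]
  Insert 2 (step 5): P = [1, 2] / [3, 7] / [6];  Q = [1, 3] / [2, 5] / [4]
  Insert 4 (step 6): P = [1, 2, 4] / [3, 7] / [6];  Q = [1, 3, 6] / [2, 5] / [4]
  Insert 5 (step 7): P = [1, 2, 4, 5] / [3, 7] / [6];  Q = [1, 3, 6, 7] / [2, 5] / [4]
Final shape: (4, 2, 1).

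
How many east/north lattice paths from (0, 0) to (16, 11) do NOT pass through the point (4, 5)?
Number of paths = 10698831

Total paths from (0, 0) to (16, 11): C(27, 16) = 13037895. Paths through (4, 5): (paths (0, 0) → (4, 5)) × (paths (4, 5) → (16, 11)) = C(9, 4) · C(18, 12) = 126 · 18564 = 2339064. Avoidance count = 13037895 − 2339064 = 10698831.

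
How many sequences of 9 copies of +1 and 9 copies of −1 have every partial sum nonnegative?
C_9 = 4862

These ballot sequences are counted by the Catalan number C_n = (1/(n + 1)) · C(2n, n). For n = 9: C_9 = (1/10) · C(18, 9) = 48620/10 = 4862.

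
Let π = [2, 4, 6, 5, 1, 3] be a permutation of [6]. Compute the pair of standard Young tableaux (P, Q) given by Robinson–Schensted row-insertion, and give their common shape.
P = [1, 3, 5] / [2, 4] / [6];  Q = [1, 2, 3] / [4, 6] / [5];  common shape = (3, 2, 1)

Row-insert the values π_1, π_2, … into P one at a time, bumping the leftmost entry strictly greater than the inserted value down to the next row. The recording tableau Q records, in position (i, j), the step at which that cell was added to P.
  Insert 2 (step 1): P = [2];  Q = [1]
  Insert 4 (step 2): P = [2, 4];  Q = [1, 2]
  Insert 6 (step 3): P = [2, 4, 6];  Q = [1, 2, 3]
  Insert 5 (step 4): P = [2, 4, 5] / [6];  Q = [1, 2, 3] / [4]
  Insert 1 (step 5): P = [1, 4, 5] / [2] / [6];  Q = [1, 2, 3] / [4] / [5]
  Insert 3 (step 6): P = [1, 3, 5] / [2, 4] / [6];  Q = [1, 2, 3] / [4, 6] / [5]
Final shape: (3, 2, 1).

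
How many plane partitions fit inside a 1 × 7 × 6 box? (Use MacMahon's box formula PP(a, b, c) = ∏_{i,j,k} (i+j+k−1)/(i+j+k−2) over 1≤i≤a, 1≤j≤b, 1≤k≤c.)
PP(1, 7, 6) = 1716

Evaluate the triple product over i = 1..1, j = 1..7, k = 1..6. The factors are (2/1) · (3/2) · (4/3) · (5/4) · (6/5) · (7/6) · (3/2) · (4/3) · … (42 factors total). The numerators and denominators telescope so the product is an integer; carrying out the multiplication exactly gives PP(1, 7, 6) = 1716.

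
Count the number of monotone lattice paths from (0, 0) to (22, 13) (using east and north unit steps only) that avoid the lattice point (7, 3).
Number of paths = 1084086600

Total paths from (0, 0) to (22, 13): C(35, 22) = 1476337800. Paths through (7, 3): (paths (0, 0) → (7, 3)) × (paths (7, 3) → (22, 13)) = C(10, 7) · C(25, 15) = 120 · 3268760 = 392251200. Avoidance count = 1476337800 − 392251200 = 1084086600.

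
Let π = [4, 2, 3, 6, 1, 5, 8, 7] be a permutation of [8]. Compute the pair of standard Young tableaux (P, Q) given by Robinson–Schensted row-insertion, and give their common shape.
P = [1, 3, 5, 7] / [2, 6, 8] / [4];  Q = [1, 3, 4, 7] / [2, 6, 8] / [5];  common shape = (4, 3, 1)

Row-insert the values π_1, π_2, … into P one at a time, bumping the leftmost entry strictly greater than the inserted value down to the next row. The recording tableau Q records, in position (i, j), the step at which that cell was added to P.
  Insert 4 (step 1): P = [4];  Q = [1]
  Insert 2 (step 2): P = [2] / [4];  Q = [1] / [2]
  Insert 3 (step 3): P = [2, 3] / [4];  Q = [1, 3] / [2]
  Insert 6 (step 4): P = [2, 3, 6] / [4];  Q = [1, 3, 4] / [2]
  Insert 1 (step 5): P = [1, 3, 6] / [2] / [4];  Q = [1, 3, 4] / [2] / [5]
  Insert 5 (step 6): P = [1, 3, 5] / [2, 6] / [4];  Q = [1, 3, 4] / [2, 6] / [5]
  Insert 8 (step 7): P = [1, 3, 5, 8] / [2, 6] / [4];  Q = [1, 3, 4, 7] / [2, 6] / [5]
  Insert 7 (step 8): P = [1, 3, 5, 7] / [2, 6, 8] / [4];  Q = [1, 3, 4, 7] / [2, 6, 8] / [5]
Final shape: (4, 3, 1).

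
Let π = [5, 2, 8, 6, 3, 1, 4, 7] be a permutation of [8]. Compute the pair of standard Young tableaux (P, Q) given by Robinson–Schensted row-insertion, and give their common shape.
P = [1, 3, 4, 7] / [2, 6] / [5] / [8];  Q = [1, 3, 7, 8] / [2, 4] / [5] / [6];  common shape = (4, 2, 1, 1)

Row-insert the values π_1, π_2, … into P one at a time, bumping the leftmost entry strictly greater than the inserted value down to the next row. The recording tableau Q records, in position (i, j), the step at which that cell was added to P.
  Insert 5 (step 1): P = [5];  Q = [1]
  Insert 2 (step 2): P = [2] / [5];  Q = [1] / [2]
  Insert 8 (step 3): P = [2, 8] / [5];  Q = [1, 3] / [2]
  Insert 6 (step 4): P = [2, 6] / [5, 8];  Q = [1, 3] / [2, 4]
  Insert 3 (step 5): P = [2, 3] / [5, 6] / [8];  Q = [1, 3] / [2, 4] / [5]
  Insert 1 (step 6): P = [1, 3] / [2, 6] / [5] / [8];  Q = [1, 3] / [2, 4] / [5] / [6]
  Insert 4 (step 7): P = [1, 3, 4] / [2, 6] / [5] / [8];  Q = [1, 3, 7] / [2, 4] / [5] / [6]
  Insert 7 (step 8): P = [1, 3, 4, 7] / [2, 6] / [5] / [8];  Q = [1, 3, 7, 8] / [2, 4] / [5] / [6]
Final shape: (4, 2, 1, 1).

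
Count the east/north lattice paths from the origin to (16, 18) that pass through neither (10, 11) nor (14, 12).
Number of paths = 1377665414

Inclusion–exclusion. Total paths: C(34, 16) = 2203961430. Through P₁: C(21, 10)·C(13, 6) = 605260656. Through P₂: C(26, 14)·C(8, 2) = 270415600. Since P₁ is strictly southwest of P₂, a monotone path through both must visit P₁ then P₂; paths through both = C(21, 10)·C(5, 4)·C(8, 2) = 49380240. Avoid both = 2203961430 − 605260656 − 270415600 + 49380240 = 1377665414.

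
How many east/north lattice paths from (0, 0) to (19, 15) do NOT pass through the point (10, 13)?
Number of paths = 1793043890

Total paths from (0, 0) to (19, 15): C(34, 19) = 1855967520. Paths through (10, 13): (paths (0, 0) → (10, 13)) × (paths (10, 13) → (19, 15)) = C(23, 10) · C(11, 9) = 1144066 · 55 = 62923630. Avoidance count = 1855967520 − 62923630 = 1793043890.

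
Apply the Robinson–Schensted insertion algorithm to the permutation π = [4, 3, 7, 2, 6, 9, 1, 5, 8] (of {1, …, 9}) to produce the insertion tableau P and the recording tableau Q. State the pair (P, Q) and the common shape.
P = [1, 5, 8] / [2, 6, 9] / [3, 7] / [4];  Q = [1, 3, 6] / [2, 5, 9] / [4, 8] / [7];  common shape = (3, 3, 2, 1)

Row-insert the values π_1, π_2, … into P one at a time, bumping the leftmost entry strictly greater than the inserted value down to the next row. The recording tableau Q records, in position (i, j), the step at which that cell was added to P.
  Insert 4 (step 1): P = [4];  Q = [1]
  Insert 3 (step 2): P = [3] / [4];  Q = [1] / [2]
  Insert 7 (step 3): P = [3, 7] / [4];  Q = [1, 3] / [2]
  Insert 2 (step 4): P = [2, 7] / [3] / [4];  Q = [1, 3] / [2] / [4]
  Insert 6 (step 5): P = [2, 6] / [3, 7] / [4];  Q = [1, 3] / [2, 5] / [4]
  Insert 9 (step 6): P = [2, 6, 9] / [3, 7] / [4];  Q = [1, 3, 6] / [2, 5] / [4]
  Insert 1 (step 7): P = [1, 6, 9] / [2, 7] / [3] / [4];  Q = [1, 3, 6] / [2, 5] / [4] / [7]
  Insert 5 (step 8): P = [1, 5, 9] / [2, 6] / [3, 7] / [4];  Q = [1, 3, 6] / [2, 5] / [4, 8] / [7]
  Insert 8 (step 9): P = [1, 5, 8] / [2, 6, 9] / [3, 7] / [4];  Q = [1, 3, 6] / [2, 5, 9] / [4, 8] / [7]
Final shape: (3, 3, 2, 1).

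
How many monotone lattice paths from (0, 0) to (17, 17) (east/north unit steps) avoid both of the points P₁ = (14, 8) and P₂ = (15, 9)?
Number of paths = 2233198440

Inclusion–exclusion. Total paths: C(34, 17) = 2333606220. Through P₁: C(22, 14)·C(12, 3) = 70349400. Through P₂: C(24, 15)·C(10, 2) = 58837680. Since P₁ is strictly southwest of P₂, a monotone path through both must visit P₁ then P₂; paths through both = C(22, 14)·C(2, 1)·C(10, 2) = 28779300. Avoid both = 2333606220 − 70349400 − 58837680 + 28779300 = 2233198440.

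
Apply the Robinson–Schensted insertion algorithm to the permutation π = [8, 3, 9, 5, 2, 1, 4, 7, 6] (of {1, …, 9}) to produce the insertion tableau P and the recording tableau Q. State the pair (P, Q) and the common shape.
P = [1, 4, 6] / [2, 5, 7] / [3, 9] / [8];  Q = [1, 3, 8] / [2, 4, 9] / [5, 7] / [6];  common shape = (3, 3, 2, 1)

Row-insert the values π_1, π_2, … into P one at a time, bumping the leftmost entry strictly greater than the inserted value down to the next row. The recording tableau Q records, in position (i, j), the step at which that cell was added to P.
  Insert 8 (step 1): P = [8];  Q = [1]
  Insert 3 (step 2): P = [3] / [8];  Q = [1] / [2]
  Insert 9 (step 3): P = [3, 9] / [8];  Q = [1, 3] / [2]
  Insert 5 (step 4): P = [3, 5] / [8, 9];  Q = [1, 3] / [2, 4]
  Insert 2 (step 5): P = [2, 5] / [3, 9] / [8];  Q = [1, 3] / [2, 4] / [5]
  Insert 1 (step 6): P = [1, 5] / [2, 9] / [3] / [8];  Q = [1, 3] / [2, 4] / [5] / [6]
  Insert 4 (step 7): P = [1, 4] / [2, 5] / [3, 9] / [8];  Q = [1, 3] / [2, 4] / [5, 7] / [6]
  Insert 7 (step 8): P = [1, 4, 7] / [2, 5] / [3, 9] / [8];  Q = [1, 3, 8] / [2, 4] / [5, 7] / [6]
  Insert 6 (step 9): P = [1, 4, 6] / [2, 5, 7] / [3, 9] / [8];  Q = [1, 3, 8] / [2, 4, 9] / [5, 7] / [6]
Final shape: (3, 3, 2, 1).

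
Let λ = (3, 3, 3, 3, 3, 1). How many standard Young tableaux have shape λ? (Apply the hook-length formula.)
# SYT of shape (3, 3, 3, 3, 3, 1) = 36036

Hook-length formula: f^λ = n! / Π hook(c), product over all cells c of the Young diagram. For λ = (3, 3, 3, 3, 3, 1), n = 16 boxes. Hook lengths by row (left-to-right, top-to-bottom): [8, 6, 5]; [7, 5, 4]; [6, 4, 3]; [5, 3, 2]; [4, 2, 1]; [1]. Product of hooks = 580608000. So f^λ = 16! / 580608000 = 20922789888000 / 580608000 = 36036.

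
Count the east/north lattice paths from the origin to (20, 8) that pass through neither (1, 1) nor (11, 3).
Number of paths = 1328041

Inclusion–exclusion. Total paths: C(28, 20) = 3108105. Through P₁: C(2, 1)·C(26, 19) = 1315600. Through P₂: C(14, 11)·C(14, 9) = 728728. Since P₁ is strictly southwest of P₂, a monotone path through both must visit P₁ then P₂; paths through both = C(2, 1)·C(12, 10)·C(14, 9) = 264264. Avoid both = 3108105 − 1315600 − 728728 + 264264 = 1328041.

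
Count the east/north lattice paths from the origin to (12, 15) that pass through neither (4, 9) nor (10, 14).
Number of paths = 10343937

Inclusion–exclusion. Total paths: C(27, 12) = 17383860. Through P₁: C(13, 4)·C(14, 8) = 2147145. Through P₂: C(24, 10)·C(3, 2) = 5883768. Since P₁ is strictly southwest of P₂, a monotone path through both must visit P₁ then P₂; paths through both = C(13, 4)·C(11, 6)·C(3, 2) = 990990. Avoid both = 17383860 − 2147145 − 5883768 + 990990 = 10343937.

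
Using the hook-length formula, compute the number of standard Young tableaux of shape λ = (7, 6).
# SYT of shape (7, 6) = 429

Hook-length formula: f^λ = n! / Π hook(c), product over all cells c of the Young diagram. For λ = (7, 6), n = 13 boxes. Hook lengths by row (left-to-right, top-to-bottom): [8, 7, 6, 5, 4, 3, 1]; [6, 5, 4, 3, 2, 1]. Product of hooks = 14515200. So f^λ = 13! / 14515200 = 6227020800 / 14515200 = 429.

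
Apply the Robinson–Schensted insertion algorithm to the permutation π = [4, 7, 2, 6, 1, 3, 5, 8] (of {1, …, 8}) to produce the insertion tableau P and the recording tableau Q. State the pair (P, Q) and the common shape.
P = [1, 3, 5, 8] / [2, 6] / [4, 7];  Q = [1, 2, 7, 8] / [3, 4] / [5, 6];  common shape = (4, 2, 2)

Row-insert the values π_1, π_2, … into P one at a time, bumping the leftmost entry strictly greater than the inserted value down to the next row. The recording tableau Q records, in position (i, j), the step at which that cell was added to P.
  Insert 4 (step 1): P = [4];  Q = [1]
  Insert 7 (step 2): P = [4, 7];  Q = [1, 2]
  Insert 2 (step 3): P = [2, 7] / [4];  Q = [1, 2] / [3]
  Insert 6 (step 4): P = [2, 6] / [4, 7];  Q = [1, 2] / [3, 4]
  Insert 1 (step 5): P = [1, 6] / [2, 7] / [4];  Q = [1, 2] / [3, 4] / [5]
  Insert 3 (step 6): P = [1, 3] / [2, 6] / [4, 7];  Q = [1, 2] / [3, 4] / [5, 6]
  Insert 5 (step 7): P = [1, 3, 5] / [2, 6] / [4, 7];  Q = [1, 2, 7] / [3, 4] / [5, 6]
  Insert 8 (step 8): P = [1, 3, 5, 8] / [2, 6] / [4, 7];  Q = [1, 2, 7, 8] / [3, 4] / [5, 6]
Final shape: (4, 2, 2).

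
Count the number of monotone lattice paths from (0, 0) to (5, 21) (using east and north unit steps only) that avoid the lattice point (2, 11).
Number of paths = 43472

Total paths from (0, 0) to (5, 21): C(26, 5) = 65780. Paths through (2, 11): (paths (0, 0) → (2, 11)) × (paths (2, 11) → (5, 21)) = C(13, 2) · C(13, 3) = 78 · 286 = 22308. Avoidance count = 65780 − 22308 = 43472.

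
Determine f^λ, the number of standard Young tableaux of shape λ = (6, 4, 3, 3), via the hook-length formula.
# SYT of shape (6, 4, 3, 3) = 300300

Hook-length formula: f^λ = n! / Π hook(c), product over all cells c of the Young diagram. For λ = (6, 4, 3, 3), n = 16 boxes. Hook lengths by row (left-to-right, top-to-bottom): [9, 8, 7, 4, 2, 1]; [6, 5, 4, 1]; [4, 3, 2]; [3, 2, 1]. Product of hooks = 69672960. So f^λ = 16! / 69672960 = 20922789888000 / 69672960 = 300300.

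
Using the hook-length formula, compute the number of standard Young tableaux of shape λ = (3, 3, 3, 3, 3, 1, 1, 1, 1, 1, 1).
# SYT of shape (3, 3, 3, 3, 3, 1, 1, 1, 1, 1, 1) = 5317872

Hook-length formula: f^λ = n! / Π hook(c), product over all cells c of the Young diagram. For λ = (3, 3, 3, 3, 3, 1, 1, 1, 1, 1, 1), n = 21 boxes. Hook lengths by row (left-to-right, top-to-bottom): [13, 6, 5]; [12, 5, 4]; [11, 4, 3]; [10, 3, 2]; [9, 2, 1]; [6]; [5]; [4]; [3]; [2]; [1]. Product of hooks = 9607403520000. So f^λ = 21! / 9607403520000 = 51090942171709440000 / 9607403520000 = 5317872.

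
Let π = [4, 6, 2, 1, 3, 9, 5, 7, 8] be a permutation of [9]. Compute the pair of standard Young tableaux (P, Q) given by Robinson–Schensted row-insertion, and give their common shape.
P = [1, 3, 5, 7, 8] / [2, 6, 9] / [4];  Q = [1, 2, 6, 8, 9] / [3, 5, 7] / [4];  common shape = (5, 3, 1)

Row-insert the values π_1, π_2, … into P one at a time, bumping the leftmost entry strictly greater than the inserted value down to the next row. The recording tableau Q records, in position (i, j), the step at which that cell was added to P.
  Insert 4 (step 1): P = [4];  Q = [1]
  Insert 6 (step 2): P = [4, 6];  Q = [1, 2]
  Insert 2 (step 3): P = [2, 6] / [4];  Q = [1, 2] / [3]
  Insert 1 (step 4): P = [1, 6] / [2] / [4];  Q = [1, 2] / [3] / [4]
  Insert 3 (step 5): P = [1, 3] / [2, 6] / [4];  Q = [1, 2] / [3, 5] / [4]
  Insert 9 (step 6): P = [1, 3, 9] / [2, 6] / [4];  Q = [1, 2, 6] / [3, 5] / [4]
  Insert 5 (step 7): P = [1, 3, 5] / [2, 6, 9] / [4];  Q = [1, 2, 6] / [3, 5, 7] / [4]
  Insert 7 (step 8): P = [1, 3, 5, 7] / [2, 6, 9] / [4];  Q = [1, 2, 6, 8] / [3, 5, 7] / [4]
  Insert 8 (step 9): P = [1, 3, 5, 7, 8] / [2, 6, 9] / [4];  Q = [1, 2, 6, 8, 9] / [3, 5, 7] / [4]
Final shape: (5, 3, 1).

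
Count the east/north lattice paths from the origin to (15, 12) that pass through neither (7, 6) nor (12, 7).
Number of paths = 9985560

Inclusion–exclusion. Total paths: C(27, 15) = 17383860. Through P₁: C(13, 7)·C(14, 8) = 5153148. Through P₂: C(19, 12)·C(8, 3) = 2821728. Since P₁ is strictly southwest of P₂, a monotone path through both must visit P₁ then P₂; paths through both = C(13, 7)·C(6, 5)·C(8, 3) = 576576. Avoid both = 17383860 − 5153148 − 2821728 + 576576 = 9985560.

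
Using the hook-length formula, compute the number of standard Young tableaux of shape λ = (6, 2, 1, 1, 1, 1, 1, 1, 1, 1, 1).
# SYT of shape (6, 2, 1, 1, 1, 1, 1, 1, 1, 1, 1) = 38675

Hook-length formula: f^λ = n! / Π hook(c), product over all cells c of the Young diagram. For λ = (6, 2, 1, 1, 1, 1, 1, 1, 1, 1, 1), n = 17 boxes. Hook lengths by row (left-to-right, top-to-bottom): [16, 6, 4, 3, 2, 1]; [11, 1]; [9]; [8]; [7]; [6]; [5]; [4]; [3]; [2]; [1]. Product of hooks = 9196830720. So f^λ = 17! / 9196830720 = 355687428096000 / 9196830720 = 38675.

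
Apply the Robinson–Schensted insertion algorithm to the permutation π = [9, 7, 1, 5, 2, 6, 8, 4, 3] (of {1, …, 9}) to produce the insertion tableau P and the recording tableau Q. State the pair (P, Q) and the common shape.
P = [1, 2, 3, 8] / [4, 6] / [5] / [7] / [9];  Q = [1, 4, 6, 7] / [2, 8] / [3] / [5] / [9];  common shape = (4, 2, 1, 1, 1)

Row-insert the values π_1, π_2, … into P one at a time, bumping the leftmost entry strictly greater than the inserted value down to the next row. The recording tableau Q records, in position (i, j), the step at which that cell was added to P.
  Insert 9 (step 1): P = [9];  Q = [1]
  Insert 7 (step 2): P = [7] / [9];  Q = [1] / [2]
  Insert 1 (step 3): P = [1] / [7] / [9];  Q = [1] / [2] / [3]
  Insert 5 (step 4): P = [1, 5] / [7] / [9];  Q = [1, 4] / [2] / [3]
  Insert 2 (step 5): P = [1, 2] / [5] / [7] / [9];  Q = [1, 4] / [2] / [3] / [5]
  Insert 6 (step 6): P = [1, 2, 6] / [5] / [7] / [9];  Q = [1, 4, 6] / [2] / [3] / [5]
  Insert 8 (step 7): P = [1, 2, 6, 8] / [5] / [7] / [9];  Q = [1, 4, 6, 7] / [2] / [3] / [5]
  Insert 4 (step 8): P = [1, 2, 4, 8] / [5, 6] / [7] / [9];  Q = [1, 4, 6, 7] / [2, 8] / [3] / [5]
  Insert 3 (step 9): P = [1, 2, 3, 8] / [4, 6] / [5] / [7] / [9];  Q = [1, 4, 6, 7] / [2, 8] / [3] / [5] / [9]
Final shape: (4, 2, 1, 1, 1).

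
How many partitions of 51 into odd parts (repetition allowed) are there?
p_odd(51) = 4097

Enumerate partitions using only odd parts via the recurrence o(n, m) = o(n, m−2) + o(n−m, m) over odd m, starting from the largest odd part ≤ n. This gives p_odd(51) = 4097. (Euler's theorem: equals the count of distinct-part partitions.)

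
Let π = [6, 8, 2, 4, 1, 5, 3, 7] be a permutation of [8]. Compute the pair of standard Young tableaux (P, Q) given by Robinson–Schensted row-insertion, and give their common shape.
P = [1, 3, 5, 7] / [2, 4] / [6, 8];  Q = [1, 2, 6, 8] / [3, 4] / [5, 7];  common shape = (4, 2, 2)

Row-insert the values π_1, π_2, … into P one at a time, bumping the leftmost entry strictly greater than the inserted value down to the next row. The recording tableau Q records, in position (i, j), the step at which that cell was added to P.
  Insert 6 (step 1): P = [6];  Q = [1]
  Insert 8 (step 2): P = [6, 8];  Q = [1, 2]
  Insert 2 (step 3): P = [2, 8] / [6];  Q = [1, 2] / [3]
  Insert 4 (step 4): P = [2, 4] / [6, 8];  Q = [1, 2] / [3, 4]
  Insert 1 (step 5): P = [1, 4] / [2, 8] / [6];  Q = [1, 2] / [3, 4] / [5]
  Insert 5 (step 6): P = [1, 4, 5] / [2, 8] / [6];  Q = [1, 2, 6] / [3, 4] / [5]
  Insert 3 (step 7): P = [1, 3, 5] / [2, 4] / [6, 8];  Q = [1, 2, 6] / [3, 4] / [5, 7]
  Insert 7 (step 8): P = [1, 3, 5, 7] / [2, 4] / [6, 8];  Q = [1, 2, 6, 8] / [3, 4] / [5, 7]
Final shape: (4, 2, 2).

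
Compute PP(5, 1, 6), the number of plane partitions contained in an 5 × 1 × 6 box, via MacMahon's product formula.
PP(5, 1, 6) = 462

Evaluate the triple product over i = 1..5, j = 1..1, k = 1..6. The factors are (2/1) · (3/2) · (4/3) · (5/4) · (6/5) · (7/6) · (3/2) · (4/3) · … (30 factors total). The numerators and denominators telescope so the product is an integer; carrying out the multiplication exactly gives PP(5, 1, 6) = 462.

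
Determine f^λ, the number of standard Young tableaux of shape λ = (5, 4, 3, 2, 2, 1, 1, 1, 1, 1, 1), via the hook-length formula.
# SYT of shape (5, 4, 3, 2, 2, 1, 1, 1, 1, 1, 1) = 584965920

Hook-length formula: f^λ = n! / Π hook(c), product over all cells c of the Young diagram. For λ = (5, 4, 3, 2, 2, 1, 1, 1, 1, 1, 1), n = 22 boxes. Hook lengths by row (left-to-right, top-to-bottom): [15, 8, 5, 3, 1]; [13, 6, 3, 1]; [11, 4, 1]; [9, 2]; [8, 1]; [6]; [5]; [4]; [3]; [2]; [1]. Product of hooks = 1921480704000. So f^λ = 22! / 1921480704000 = 1124000727777607680000 / 1921480704000 = 584965920.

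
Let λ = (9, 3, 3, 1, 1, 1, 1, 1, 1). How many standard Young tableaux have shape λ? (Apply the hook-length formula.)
# SYT of shape (9, 3, 3, 1, 1, 1, 1, 1, 1) = 59643584

Hook-length formula: f^λ = n! / Π hook(c), product over all cells c of the Young diagram. For λ = (9, 3, 3, 1, 1, 1, 1, 1, 1), n = 21 boxes. Hook lengths by row (left-to-right, top-to-bottom): [17, 10, 9, 6, 5, 4, 3, 2, 1]; [10, 3, 2]; [9, 2, 1]; [6]; [5]; [4]; [3]; [2]; [1]. Product of hooks = 856604160000. So f^λ = 21! / 856604160000 = 51090942171709440000 / 856604160000 = 59643584.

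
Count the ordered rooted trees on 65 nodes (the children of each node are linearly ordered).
C_64 = 368479169875816659479009042713546950

These ordered rooted trees are counted by the Catalan number C_n = (1/(n + 1)) · C(2n, n). For n = 64: C_64 = (1/65) · C(128, 64) = 23951146041928082866135587776380551750/65 = 368479169875816659479009042713546950.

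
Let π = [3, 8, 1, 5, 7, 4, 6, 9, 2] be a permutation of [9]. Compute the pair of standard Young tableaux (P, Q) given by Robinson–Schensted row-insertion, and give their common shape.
P = [1, 2, 6, 9] / [3, 4, 7] / [5] / [8];  Q = [1, 2, 5, 8] / [3, 4, 7] / [6] / [9];  common shape = (4, 3, 1, 1)

Row-insert the values π_1, π_2, … into P one at a time, bumping the leftmost entry strictly greater than the inserted value down to the next row. The recording tableau Q records, in position (i, j), the step at which that cell was added to P.
  Insert 3 (step 1): P = [3];  Q = [1]
  Insert 8 (step 2): P = [3, 8];  Q = [1, 2]
  Insert 1 (step 3): P = [1, 8] / [3];  Q = [1, 2] / [3]
  Insert 5 (step 4): P = [1, 5] / [3, 8];  Q = [1, 2] / [3, 4]
  Insert 7 (step 5): P = [1, 5, 7] / [3, 8];  Q = [1, 2, 5] / [3, 4]
  Insert 4 (step 6): P = [1, 4, 7] / [3, 5] / [8];  Q = [1, 2, 5] / [3, 4] / [6]
  Insert 6 (step 7): P = [1, 4, 6] / [3, 5, 7] / [8];  Q = [1, 2, 5] / [3, 4, 7] / [6]
  Insert 9 (step 8): P = [1, 4, 6, 9] / [3, 5, 7] / [8];  Q = [1, 2, 5, 8] / [3, 4, 7] / [6]
  Insert 2 (step 9): P = [1, 2, 6, 9] / [3, 4, 7] / [5] / [8];  Q = [1, 2, 5, 8] / [3, 4, 7] / [6] / [9]
Final shape: (4, 3, 1, 1).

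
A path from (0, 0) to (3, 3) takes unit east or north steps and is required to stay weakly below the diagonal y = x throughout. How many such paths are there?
Number of paths = 5

By the reflection principle (André's argument), the number of monotone paths to (3, 3) with n ≤ m that never go above y = x is C(6, 3) − C(6, 4) = 20 − 15 = 5.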